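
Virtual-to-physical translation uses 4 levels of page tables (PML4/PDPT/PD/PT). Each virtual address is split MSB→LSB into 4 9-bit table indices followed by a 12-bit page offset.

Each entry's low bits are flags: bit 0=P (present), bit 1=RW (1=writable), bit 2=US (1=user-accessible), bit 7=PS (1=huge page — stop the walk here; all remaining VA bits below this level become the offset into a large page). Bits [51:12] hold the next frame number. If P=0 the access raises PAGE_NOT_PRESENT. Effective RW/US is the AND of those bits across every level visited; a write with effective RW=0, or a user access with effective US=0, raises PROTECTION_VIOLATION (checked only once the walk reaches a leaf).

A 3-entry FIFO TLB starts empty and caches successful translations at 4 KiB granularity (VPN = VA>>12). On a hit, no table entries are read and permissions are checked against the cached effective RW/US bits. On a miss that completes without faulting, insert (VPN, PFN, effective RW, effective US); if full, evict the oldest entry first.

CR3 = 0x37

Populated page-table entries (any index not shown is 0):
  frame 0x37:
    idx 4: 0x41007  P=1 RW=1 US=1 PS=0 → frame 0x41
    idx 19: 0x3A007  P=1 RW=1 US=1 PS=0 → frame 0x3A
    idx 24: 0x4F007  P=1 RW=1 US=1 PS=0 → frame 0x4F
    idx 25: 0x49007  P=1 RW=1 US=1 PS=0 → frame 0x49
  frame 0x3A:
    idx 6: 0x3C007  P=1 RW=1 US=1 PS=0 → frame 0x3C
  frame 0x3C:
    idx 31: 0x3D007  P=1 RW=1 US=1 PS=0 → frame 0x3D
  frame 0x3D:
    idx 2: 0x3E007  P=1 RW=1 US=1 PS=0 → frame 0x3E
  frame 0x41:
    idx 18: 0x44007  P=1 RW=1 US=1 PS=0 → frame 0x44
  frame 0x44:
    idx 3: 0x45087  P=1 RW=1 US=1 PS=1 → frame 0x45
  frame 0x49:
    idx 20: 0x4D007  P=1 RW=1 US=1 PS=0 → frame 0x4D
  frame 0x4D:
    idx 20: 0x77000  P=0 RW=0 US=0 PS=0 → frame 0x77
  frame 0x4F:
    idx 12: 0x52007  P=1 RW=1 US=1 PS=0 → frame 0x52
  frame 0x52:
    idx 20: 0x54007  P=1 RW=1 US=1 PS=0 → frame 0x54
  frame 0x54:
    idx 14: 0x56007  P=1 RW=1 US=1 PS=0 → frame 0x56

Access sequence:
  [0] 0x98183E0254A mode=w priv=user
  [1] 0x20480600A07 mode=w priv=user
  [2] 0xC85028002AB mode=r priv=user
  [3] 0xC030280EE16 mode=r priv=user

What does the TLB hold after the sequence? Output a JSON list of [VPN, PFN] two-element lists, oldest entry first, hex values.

Trace:
#0 VA=0x98183E0254A (w,user):
  [0] read 0x37 idx=19: raw=0x3A007 flags P=1 W=1 U=1 S=0
  [1] read 0x3A idx=6: raw=0x3C007 flags P=1 W=1 U=1 S=0
  [2] read 0x3C idx=31: raw=0x3D007 flags P=1 W=1 U=1 S=0
  [3] read 0x3D idx=2: raw=0x3E007 flags P=1 W=1 U=1 S=0
  ✓ 0x3E54A  — 4 lookups
#1 VA=0x20480600A07 (w,user):
  [0] read 0x37 idx=4: raw=0x41007 flags P=1 W=1 U=1 S=0
  [1] read 0x41 idx=18: raw=0x44007 flags P=1 W=1 U=1 S=0
  [2] read 0x44 idx=3: raw=0x45087 flags P=1 W=1 U=1 S=1
  ✓ 0x45A07 (huge @L2)  — 3 lookups
#2 VA=0xC85028002AB (r,user):
  [0] read 0x37 idx=25: raw=0x49007 flags P=1 W=1 U=1 S=0
  [1] read 0x49 idx=20: raw=0x4D007 flags P=1 W=1 U=1 S=0
  [2] read 0x4D idx=20: raw=0x77000 flags P=0 W=0 U=0 S=0
  ✗ PAGE_NOT_PRESENT  [3 reads]
#3 VA=0xC030280EE16 (r,user):
  [0] read 0x37 idx=24: raw=0x4F007 flags P=1 W=1 U=1 S=0
  [1] read 0x4F idx=12: raw=0x52007 flags P=1 W=1 U=1 S=0
  [2] read 0x52 idx=20: raw=0x54007 flags P=1 W=1 U=1 S=0
  [3] read 0x54 idx=14: raw=0x56007 flags P=1 W=1 U=1 S=0
  ✓ 0x56E16  — 4 lookups

TLB: [["0x98183E02", "0x3E"], ["0x20480600", "0x45"], ["0xC030280E", "0x56"]]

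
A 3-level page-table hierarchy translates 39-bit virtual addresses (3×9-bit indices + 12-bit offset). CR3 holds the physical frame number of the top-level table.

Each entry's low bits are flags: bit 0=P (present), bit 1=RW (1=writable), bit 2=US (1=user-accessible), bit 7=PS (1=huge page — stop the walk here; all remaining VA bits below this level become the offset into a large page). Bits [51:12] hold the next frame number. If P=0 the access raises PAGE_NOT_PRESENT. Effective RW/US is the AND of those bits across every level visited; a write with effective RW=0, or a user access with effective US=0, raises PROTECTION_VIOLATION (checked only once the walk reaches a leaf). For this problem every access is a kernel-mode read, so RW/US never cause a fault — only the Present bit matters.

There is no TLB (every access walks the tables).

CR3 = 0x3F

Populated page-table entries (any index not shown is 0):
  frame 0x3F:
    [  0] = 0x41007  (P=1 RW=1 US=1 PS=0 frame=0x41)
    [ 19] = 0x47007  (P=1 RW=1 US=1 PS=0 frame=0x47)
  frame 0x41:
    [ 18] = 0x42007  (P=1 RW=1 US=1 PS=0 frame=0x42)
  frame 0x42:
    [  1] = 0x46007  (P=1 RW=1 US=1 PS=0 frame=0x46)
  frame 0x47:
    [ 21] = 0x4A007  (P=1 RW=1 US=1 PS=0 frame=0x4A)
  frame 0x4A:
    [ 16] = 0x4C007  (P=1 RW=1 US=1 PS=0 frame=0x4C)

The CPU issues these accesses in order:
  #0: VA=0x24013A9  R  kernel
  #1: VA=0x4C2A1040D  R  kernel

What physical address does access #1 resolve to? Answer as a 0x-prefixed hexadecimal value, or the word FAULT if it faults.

Walk each access:
#0 VA=0x24013A9 (r,kernel):
  lvl0: tbl 0x3F, slot 0 ⇒ 0x41007 (P1/RW1/US1/PS0)
  lvl1: tbl 0x41, slot 18 ⇒ 0x42007 (P1/RW1/US1/PS0)
  lvl2: tbl 0x42, slot 1 ⇒ 0x46007 (P1/RW1/US1/PS0)
  ✓ 0x463A9  — 3 lookups
#1 VA=0x4C2A1040D (r,kernel):
  lvl0: tbl 0x3F, slot 19 ⇒ 0x47007 (P1/RW1/US1/PS0)
  lvl1: tbl 0x47, slot 21 ⇒ 0x4A007 (P1/RW1/US1/PS0)
  lvl2: tbl 0x4A, slot 16 ⇒ 0x4C007 (P1/RW1/US1/PS0)
  ✓ 0x4C40D  — 3 lookups

Access #1 PA: 0x4C40D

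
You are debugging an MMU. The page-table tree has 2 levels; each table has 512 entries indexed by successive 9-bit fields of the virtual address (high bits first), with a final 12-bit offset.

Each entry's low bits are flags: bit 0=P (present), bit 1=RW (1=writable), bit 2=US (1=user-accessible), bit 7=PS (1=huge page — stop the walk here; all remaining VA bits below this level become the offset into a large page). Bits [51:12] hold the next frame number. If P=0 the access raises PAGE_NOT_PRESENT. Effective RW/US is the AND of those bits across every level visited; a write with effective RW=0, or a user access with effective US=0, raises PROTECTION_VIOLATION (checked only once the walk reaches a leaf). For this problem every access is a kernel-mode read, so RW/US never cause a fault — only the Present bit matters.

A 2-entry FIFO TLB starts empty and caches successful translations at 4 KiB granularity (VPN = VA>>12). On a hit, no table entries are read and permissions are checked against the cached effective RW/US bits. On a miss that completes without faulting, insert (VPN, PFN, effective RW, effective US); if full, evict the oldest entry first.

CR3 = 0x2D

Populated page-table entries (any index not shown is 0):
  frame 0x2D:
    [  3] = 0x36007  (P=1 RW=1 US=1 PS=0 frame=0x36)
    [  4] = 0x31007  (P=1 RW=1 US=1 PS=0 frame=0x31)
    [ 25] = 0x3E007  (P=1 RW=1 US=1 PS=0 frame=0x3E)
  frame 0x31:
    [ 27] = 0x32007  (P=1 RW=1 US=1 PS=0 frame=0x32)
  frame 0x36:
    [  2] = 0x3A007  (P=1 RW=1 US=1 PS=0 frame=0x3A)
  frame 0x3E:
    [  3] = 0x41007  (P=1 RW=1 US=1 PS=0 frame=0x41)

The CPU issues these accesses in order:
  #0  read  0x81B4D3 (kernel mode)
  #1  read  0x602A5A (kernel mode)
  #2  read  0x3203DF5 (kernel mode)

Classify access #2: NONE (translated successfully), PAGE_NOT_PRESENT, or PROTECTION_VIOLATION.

Per-access translation:
#0 VA=0x81B4D3 (r,kernel):
  lvl0: tbl 0x2D, slot 4 ⇒ 0x31007 (P1/RW1/US1/PS0)
  lvl1: tbl 0x31, slot 27 ⇒ 0x32007 (P1/RW1/US1/PS0)
  ✓ 0x324D3  — 2 lookups
#1 VA=0x602A5A (r,kernel):
  lvl0: tbl 0x2D, slot 3 ⇒ 0x36007 (P1/RW1/US1/PS0)
  lvl1: tbl 0x36, slot 2 ⇒ 0x3A007 (P1/RW1/US1/PS0)
  ✓ 0x3AA5A  — 2 lookups
#2 VA=0x3203DF5 (r,kernel):
  lvl0: tbl 0x2D, slot 25 ⇒ 0x3E007 (P1/RW1/US1/PS0)
  lvl1: tbl 0x3E, slot 3 ⇒ 0x41007 (P1/RW1/US1/PS0)
  ✓ 0x41DF5  — 2 lookups

Access #2 fault: NONE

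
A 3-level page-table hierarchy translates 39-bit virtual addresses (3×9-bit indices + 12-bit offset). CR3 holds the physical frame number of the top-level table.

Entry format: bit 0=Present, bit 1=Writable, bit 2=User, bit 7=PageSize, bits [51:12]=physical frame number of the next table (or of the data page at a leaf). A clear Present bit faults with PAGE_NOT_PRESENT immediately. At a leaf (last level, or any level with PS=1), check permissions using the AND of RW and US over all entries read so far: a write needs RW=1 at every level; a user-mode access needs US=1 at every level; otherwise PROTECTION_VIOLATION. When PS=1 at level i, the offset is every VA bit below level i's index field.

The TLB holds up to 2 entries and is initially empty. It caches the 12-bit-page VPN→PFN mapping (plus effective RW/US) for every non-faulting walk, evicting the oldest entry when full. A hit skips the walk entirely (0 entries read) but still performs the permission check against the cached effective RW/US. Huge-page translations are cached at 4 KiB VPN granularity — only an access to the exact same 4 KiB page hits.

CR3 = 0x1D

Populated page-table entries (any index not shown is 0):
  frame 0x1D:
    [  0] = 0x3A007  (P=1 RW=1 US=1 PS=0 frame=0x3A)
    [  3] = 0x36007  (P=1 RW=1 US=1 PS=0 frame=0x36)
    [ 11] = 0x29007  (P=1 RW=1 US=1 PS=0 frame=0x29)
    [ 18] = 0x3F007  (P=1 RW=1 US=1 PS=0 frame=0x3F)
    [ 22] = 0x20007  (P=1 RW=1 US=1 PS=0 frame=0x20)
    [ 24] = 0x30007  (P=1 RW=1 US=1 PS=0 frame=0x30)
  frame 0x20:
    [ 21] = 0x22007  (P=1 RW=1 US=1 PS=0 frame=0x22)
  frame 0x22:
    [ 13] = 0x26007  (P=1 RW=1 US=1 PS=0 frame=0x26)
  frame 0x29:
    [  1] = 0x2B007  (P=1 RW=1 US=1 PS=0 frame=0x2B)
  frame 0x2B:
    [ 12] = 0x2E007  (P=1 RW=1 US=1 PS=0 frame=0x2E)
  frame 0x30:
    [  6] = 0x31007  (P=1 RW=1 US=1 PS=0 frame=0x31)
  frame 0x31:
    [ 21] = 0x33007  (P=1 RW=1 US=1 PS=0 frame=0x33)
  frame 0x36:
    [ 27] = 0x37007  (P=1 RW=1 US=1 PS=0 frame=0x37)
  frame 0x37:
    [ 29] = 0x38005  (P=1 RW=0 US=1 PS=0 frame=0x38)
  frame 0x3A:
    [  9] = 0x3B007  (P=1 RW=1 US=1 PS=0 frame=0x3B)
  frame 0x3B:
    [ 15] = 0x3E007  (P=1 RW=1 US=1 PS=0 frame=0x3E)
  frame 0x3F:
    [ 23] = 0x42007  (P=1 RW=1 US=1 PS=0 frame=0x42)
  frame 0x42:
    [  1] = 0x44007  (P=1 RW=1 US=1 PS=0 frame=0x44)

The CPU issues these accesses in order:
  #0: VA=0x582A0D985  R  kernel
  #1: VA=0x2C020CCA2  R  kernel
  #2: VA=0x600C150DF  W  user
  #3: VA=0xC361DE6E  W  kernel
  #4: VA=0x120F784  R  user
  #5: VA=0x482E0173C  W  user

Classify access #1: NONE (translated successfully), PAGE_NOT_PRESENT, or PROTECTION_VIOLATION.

Per-access translation:
#0 VA=0x582A0D985 (r,kernel):
  [0] read 0x1D idx=22: raw=0x20007 flags P=1 W=1 U=1 S=0
  [1] read 0x20 idx=21: raw=0x22007 flags P=1 W=1 U=1 S=0
  [2] read 0x22 idx=13: raw=0x26007 flags P=1 W=1 U=1 S=0
  ✓ 0x26985  — 3 lookups
#1 VA=0x2C020CCA2 (r,kernel):
  [0] read 0x1D idx=11: raw=0x29007 flags P=1 W=1 U=1 S=0
  [1] read 0x29 idx=1: raw=0x2B007 flags P=1 W=1 U=1 S=0
  [2] read 0x2B idx=12: raw=0x2E007 flags P=1 W=1 U=1 S=0
  ✓ 0x2ECA2  — 3 lookups
#2 VA=0x600C150DF (w,user):
  [0] read 0x1D idx=24: raw=0x30007 flags P=1 W=1 U=1 S=0
  [1] read 0x30 idx=6: raw=0x31007 flags P=1 W=1 U=1 S=0
  [2] read 0x31 idx=21: raw=0x33007 flags P=1 W=1 U=1 S=0
  ✓ 0x330DF  — 3 lookups
#3 VA=0xC361DE6E (w,kernel):
  [0] read 0x1D idx=3: raw=0x36007 flags P=1 W=1 U=1 S=0
  [1] read 0x36 idx=27: raw=0x37007 flags P=1 W=1 U=1 S=0
  [2] read 0x37 idx=29: raw=0x38005 flags P=1 W=0 U=1 S=0
  ✗ PROTECTION_VIOLATION  [3 reads]
#4 VA=0x120F784 (r,user):
  [0] read 0x1D idx=0: raw=0x3A007 flags P=1 W=1 U=1 S=0
  [1] read 0x3A idx=9: raw=0x3B007 flags P=1 W=1 U=1 S=0
  [2] read 0x3B idx=15: raw=0x3E007 flags P=1 W=1 U=1 S=0
  ✓ 0x3E784  — 3 lookups
#5 VA=0x482E0173C (w,user):
  [0] read 0x1D idx=18: raw=0x3F007 flags P=1 W=1 U=1 S=0
  [1] read 0x3F idx=23: raw=0x42007 flags P=1 W=1 U=1 S=0
  [2] read 0x42 idx=1: raw=0x44007 flags P=1 W=1 U=1 S=0
  ✓ 0x4473C  — 3 lookups

Access #1 fault: NONE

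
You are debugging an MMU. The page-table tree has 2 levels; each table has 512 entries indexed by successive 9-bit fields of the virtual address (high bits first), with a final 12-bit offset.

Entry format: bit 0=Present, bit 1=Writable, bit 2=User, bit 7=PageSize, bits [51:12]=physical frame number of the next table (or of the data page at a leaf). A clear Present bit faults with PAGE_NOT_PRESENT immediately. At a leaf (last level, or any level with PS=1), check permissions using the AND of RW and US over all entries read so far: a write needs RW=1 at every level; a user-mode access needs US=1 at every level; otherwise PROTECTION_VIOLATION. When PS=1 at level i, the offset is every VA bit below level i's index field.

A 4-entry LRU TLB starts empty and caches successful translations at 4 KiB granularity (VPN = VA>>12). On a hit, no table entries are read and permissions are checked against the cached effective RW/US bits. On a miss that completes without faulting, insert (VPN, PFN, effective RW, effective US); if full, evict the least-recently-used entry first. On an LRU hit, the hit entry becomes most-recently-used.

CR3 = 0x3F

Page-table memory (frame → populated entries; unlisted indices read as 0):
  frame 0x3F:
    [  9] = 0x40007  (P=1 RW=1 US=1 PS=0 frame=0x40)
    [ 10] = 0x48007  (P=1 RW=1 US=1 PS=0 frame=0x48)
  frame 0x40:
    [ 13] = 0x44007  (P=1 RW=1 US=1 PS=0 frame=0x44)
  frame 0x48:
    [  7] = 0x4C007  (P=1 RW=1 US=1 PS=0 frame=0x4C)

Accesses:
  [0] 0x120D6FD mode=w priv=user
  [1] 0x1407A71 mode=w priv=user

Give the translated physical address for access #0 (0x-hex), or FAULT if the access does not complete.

Trace:
#0 VA=0x120D6FD (w,user):
  lvl0: tbl 0x3F, slot 9 ⇒ 0x40007 (P1/RW1/US1/PS0)
  lvl1: tbl 0x40, slot 13 ⇒ 0x44007 (P1/RW1/US1/PS0)
  → PA=0x446FD  (2 entries read)
#1 VA=0x1407A71 (w,user):
  lvl0: tbl 0x3F, slot 10 ⇒ 0x48007 (P1/RW1/US1/PS0)
  lvl1: tbl 0x48, slot 7 ⇒ 0x4C007 (P1/RW1/US1/PS0)
  → PA=0x4CA71  (2 entries read)

Access #0 PA: 0x446FD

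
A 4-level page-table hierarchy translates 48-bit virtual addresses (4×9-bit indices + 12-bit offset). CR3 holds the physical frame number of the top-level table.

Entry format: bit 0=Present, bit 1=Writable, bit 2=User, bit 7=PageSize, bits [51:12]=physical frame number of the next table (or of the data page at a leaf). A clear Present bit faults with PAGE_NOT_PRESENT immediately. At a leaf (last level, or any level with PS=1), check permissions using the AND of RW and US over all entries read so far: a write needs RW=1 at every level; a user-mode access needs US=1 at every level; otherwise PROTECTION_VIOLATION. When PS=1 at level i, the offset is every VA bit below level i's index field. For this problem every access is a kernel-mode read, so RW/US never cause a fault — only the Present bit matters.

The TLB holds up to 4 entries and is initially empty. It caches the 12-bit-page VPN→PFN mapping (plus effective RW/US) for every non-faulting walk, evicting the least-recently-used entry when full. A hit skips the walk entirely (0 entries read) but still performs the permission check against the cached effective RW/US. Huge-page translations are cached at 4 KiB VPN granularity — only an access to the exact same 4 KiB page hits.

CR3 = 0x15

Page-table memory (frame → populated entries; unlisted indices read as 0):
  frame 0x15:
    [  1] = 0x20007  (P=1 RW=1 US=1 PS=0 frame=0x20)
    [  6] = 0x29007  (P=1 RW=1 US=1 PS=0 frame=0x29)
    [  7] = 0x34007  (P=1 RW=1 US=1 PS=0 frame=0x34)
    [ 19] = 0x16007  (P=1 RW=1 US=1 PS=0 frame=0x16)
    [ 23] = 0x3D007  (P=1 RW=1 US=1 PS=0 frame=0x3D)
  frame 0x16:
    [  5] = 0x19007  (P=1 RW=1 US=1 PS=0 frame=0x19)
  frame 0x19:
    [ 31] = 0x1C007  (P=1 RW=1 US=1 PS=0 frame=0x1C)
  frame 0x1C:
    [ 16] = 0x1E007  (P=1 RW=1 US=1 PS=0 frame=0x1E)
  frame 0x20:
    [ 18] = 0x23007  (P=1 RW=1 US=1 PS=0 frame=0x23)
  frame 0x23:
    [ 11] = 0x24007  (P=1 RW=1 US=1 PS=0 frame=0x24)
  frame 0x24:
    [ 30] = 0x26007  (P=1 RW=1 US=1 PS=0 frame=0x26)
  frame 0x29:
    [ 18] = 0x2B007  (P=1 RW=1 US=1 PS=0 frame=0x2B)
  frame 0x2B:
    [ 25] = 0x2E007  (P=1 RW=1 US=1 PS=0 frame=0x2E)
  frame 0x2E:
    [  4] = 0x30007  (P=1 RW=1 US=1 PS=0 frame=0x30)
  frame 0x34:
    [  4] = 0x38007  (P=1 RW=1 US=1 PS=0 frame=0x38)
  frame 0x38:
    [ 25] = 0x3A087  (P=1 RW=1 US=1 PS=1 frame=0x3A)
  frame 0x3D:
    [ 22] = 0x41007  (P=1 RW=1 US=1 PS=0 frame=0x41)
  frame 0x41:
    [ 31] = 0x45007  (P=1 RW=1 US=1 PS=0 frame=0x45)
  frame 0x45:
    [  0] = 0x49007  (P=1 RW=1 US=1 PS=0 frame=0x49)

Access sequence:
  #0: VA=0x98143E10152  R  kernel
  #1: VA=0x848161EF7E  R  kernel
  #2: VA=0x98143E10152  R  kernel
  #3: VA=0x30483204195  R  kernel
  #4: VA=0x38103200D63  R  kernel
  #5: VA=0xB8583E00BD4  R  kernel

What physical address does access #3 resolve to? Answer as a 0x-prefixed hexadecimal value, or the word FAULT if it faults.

Walk each access:
#0 VA=0x98143E10152 (r,kernel):
  [0] read 0x15 idx=19: raw=0x16007 flags P=1 W=1 U=1 S=0
  [1] read 0x16 idx=5: raw=0x19007 flags P=1 W=1 U=1 S=0
  [2] read 0x19 idx=31: raw=0x1C007 flags P=1 W=1 U=1 S=0
  [3] read 0x1C idx=16: raw=0x1E007 flags P=1 W=1 U=1 S=0
  → PA=0x1E152  (4 entries read)
#1 VA=0x848161EF7E (r,kernel):
  [0] read 0x15 idx=1: raw=0x20007 flags P=1 W=1 U=1 S=0
  [1] read 0x20 idx=18: raw=0x23007 flags P=1 W=1 U=1 S=0
  [2] read 0x23 idx=11: raw=0x24007 flags P=1 W=1 U=1 S=0
  [3] read 0x24 idx=30: raw=0x26007 flags P=1 W=1 U=1 S=0
  → PA=0x26F7E  (4 entries read)
#2 VA=0x98143E10152 (r,kernel):
  TLB hit vpn=0x98143E10 → PA=0x1E152
#3 VA=0x30483204195 (r,kernel):
  [0] read 0x15 idx=6: raw=0x29007 flags P=1 W=1 U=1 S=0
  [1] read 0x29 idx=18: raw=0x2B007 flags P=1 W=1 U=1 S=0
  [2] read 0x2B idx=25: raw=0x2E007 flags P=1 W=1 U=1 S=0
  [3] read 0x2E idx=4: raw=0x30007 flags P=1 W=1 U=1 S=0
  → PA=0x30195  (4 entries read)
#4 VA=0x38103200D63 (r,kernel):
  [0] read 0x15 idx=7: raw=0x34007 flags P=1 W=1 U=1 S=0
  [1] read 0x34 idx=4: raw=0x38007 flags P=1 W=1 U=1 S=0
  [2] read 0x38 idx=25: raw=0x3A087 flags P=1 W=1 U=1 S=1
  → PA=0x3AD63 (huge @L2)  (3 entries read)
#5 VA=0xB8583E00BD4 (r,kernel):
  [0] read 0x15 idx=23: raw=0x3D007 flags P=1 W=1 U=1 S=0
  [1] read 0x3D idx=22: raw=0x41007 flags P=1 W=1 U=1 S=0
  [2] read 0x41 idx=31: raw=0x45007 flags P=1 W=1 U=1 S=0
  [3] read 0x45 idx=0: raw=0x49007 flags P=1 W=1 U=1 S=0
  → PA=0x49BD4  (4 entries read)

Access #3 PA: 0x30195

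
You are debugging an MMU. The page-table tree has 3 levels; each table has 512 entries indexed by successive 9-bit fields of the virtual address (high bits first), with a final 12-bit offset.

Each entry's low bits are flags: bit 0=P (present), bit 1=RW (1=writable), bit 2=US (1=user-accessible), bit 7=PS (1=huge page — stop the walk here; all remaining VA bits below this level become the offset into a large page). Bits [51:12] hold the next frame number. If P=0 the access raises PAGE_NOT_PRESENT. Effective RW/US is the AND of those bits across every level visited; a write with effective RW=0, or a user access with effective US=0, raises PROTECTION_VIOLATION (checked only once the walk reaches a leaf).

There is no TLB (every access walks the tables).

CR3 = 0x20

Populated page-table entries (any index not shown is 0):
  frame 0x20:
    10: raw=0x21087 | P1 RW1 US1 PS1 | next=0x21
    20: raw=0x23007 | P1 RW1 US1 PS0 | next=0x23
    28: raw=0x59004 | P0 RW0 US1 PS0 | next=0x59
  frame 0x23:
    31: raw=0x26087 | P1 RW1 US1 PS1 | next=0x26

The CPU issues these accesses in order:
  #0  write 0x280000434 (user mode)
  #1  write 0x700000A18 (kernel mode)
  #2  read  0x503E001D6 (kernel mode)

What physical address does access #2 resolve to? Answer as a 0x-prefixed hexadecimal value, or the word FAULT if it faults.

Walk each access:
#0 VA=0x280000434 (w,user):
  L0 @0x20[10] → 0x21087  P=1,RW=1,US=1,PS=1
  → PA=0x21434 (huge @L0)  (1 entries read)
#1 VA=0x700000A18 (w,kernel):
  L0 @0x20[28] → 0x59004  P=0,RW=0,US=1,PS=0
  ✗ PAGE_NOT_PRESENT  [1 reads]
#2 VA=0x503E001D6 (r,kernel):
  L0 @0x20[20] → 0x23007  P=1,RW=1,US=1,PS=0
  L1 @0x23[31] → 0x26087  P=1,RW=1,US=1,PS=1
  → PA=0x261D6 (huge @L1)  (2 entries read)

Access #2 PA: 0x261D6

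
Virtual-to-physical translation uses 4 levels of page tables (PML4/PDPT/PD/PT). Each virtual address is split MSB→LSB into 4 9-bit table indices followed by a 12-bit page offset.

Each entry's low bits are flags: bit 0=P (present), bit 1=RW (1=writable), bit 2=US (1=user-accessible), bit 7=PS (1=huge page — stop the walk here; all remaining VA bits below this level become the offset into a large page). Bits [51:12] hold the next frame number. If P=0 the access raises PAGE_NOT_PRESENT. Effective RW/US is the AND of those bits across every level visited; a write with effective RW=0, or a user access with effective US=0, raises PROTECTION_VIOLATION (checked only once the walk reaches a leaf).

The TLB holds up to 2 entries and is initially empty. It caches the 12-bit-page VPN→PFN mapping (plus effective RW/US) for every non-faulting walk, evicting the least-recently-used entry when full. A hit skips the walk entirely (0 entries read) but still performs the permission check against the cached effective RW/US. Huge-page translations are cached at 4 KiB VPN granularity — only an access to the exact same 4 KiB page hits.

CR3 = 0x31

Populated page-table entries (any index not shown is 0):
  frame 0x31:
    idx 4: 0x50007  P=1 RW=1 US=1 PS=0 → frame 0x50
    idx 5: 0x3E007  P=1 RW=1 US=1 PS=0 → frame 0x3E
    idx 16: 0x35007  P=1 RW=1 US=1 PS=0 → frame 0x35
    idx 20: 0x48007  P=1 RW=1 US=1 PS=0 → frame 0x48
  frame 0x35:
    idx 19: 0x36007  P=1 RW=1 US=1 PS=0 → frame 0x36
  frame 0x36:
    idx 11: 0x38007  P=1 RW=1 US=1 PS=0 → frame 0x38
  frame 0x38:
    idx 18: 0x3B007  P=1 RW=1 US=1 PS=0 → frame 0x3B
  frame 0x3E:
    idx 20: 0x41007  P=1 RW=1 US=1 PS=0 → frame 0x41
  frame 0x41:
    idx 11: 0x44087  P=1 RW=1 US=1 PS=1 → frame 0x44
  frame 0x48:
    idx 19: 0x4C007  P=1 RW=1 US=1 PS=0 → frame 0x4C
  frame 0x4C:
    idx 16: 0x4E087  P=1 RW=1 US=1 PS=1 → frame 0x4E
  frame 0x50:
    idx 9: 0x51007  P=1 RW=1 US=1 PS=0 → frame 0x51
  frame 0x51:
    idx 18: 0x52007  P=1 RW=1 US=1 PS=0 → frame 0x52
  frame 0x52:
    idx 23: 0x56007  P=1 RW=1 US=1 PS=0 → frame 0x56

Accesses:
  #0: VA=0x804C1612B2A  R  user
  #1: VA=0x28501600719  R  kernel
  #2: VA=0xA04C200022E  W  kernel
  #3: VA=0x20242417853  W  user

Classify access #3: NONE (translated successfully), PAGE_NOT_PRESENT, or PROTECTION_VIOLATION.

Trace:
#0 VA=0x804C1612B2A (r,user):
  lvl0: tbl 0x31, slot 16 ⇒ 0x35007 (P1/RW1/US1/PS0)
  lvl1: tbl 0x35, slot 19 ⇒ 0x36007 (P1/RW1/US1/PS0)
  lvl2: tbl 0x36, slot 11 ⇒ 0x38007 (P1/RW1/US1/PS0)
  lvl3: tbl 0x38, slot 18 ⇒ 0x3B007 (P1/RW1/US1/PS0)
  → PA=0x3BB2A  (4 entries read)
#1 VA=0x28501600719 (r,kernel):
  lvl0: tbl 0x31, slot 5 ⇒ 0x3E007 (P1/RW1/US1/PS0)
  lvl1: tbl 0x3E, slot 20 ⇒ 0x41007 (P1/RW1/US1/PS0)
  lvl2: tbl 0x41, slot 11 ⇒ 0x44087 (P1/RW1/US1/PS1)
  → PA=0x44719 (huge @L2)  (3 entries read)
#2 VA=0xA04C200022E (w,kernel):
  lvl0: tbl 0x31, slot 20 ⇒ 0x48007 (P1/RW1/US1/PS0)
  lvl1: tbl 0x48, slot 19 ⇒ 0x4C007 (P1/RW1/US1/PS0)
  lvl2: tbl 0x4C, slot 16 ⇒ 0x4E087 (P1/RW1/US1/PS1)
  → PA=0x4E22E (huge @L2)  (3 entries read)
#3 VA=0x20242417853 (w,user):
  lvl0: tbl 0x31, slot 4 ⇒ 0x50007 (P1/RW1/US1/PS0)
  lvl1: tbl 0x50, slot 9 ⇒ 0x51007 (P1/RW1/US1/PS0)
  lvl2: tbl 0x51, slot 18 ⇒ 0x52007 (P1/RW1/US1/PS0)
  lvl3: tbl 0x52, slot 23 ⇒ 0x56007 (P1/RW1/US1/PS0)
  → PA=0x56853  (4 entries read)

Access #3 fault: NONE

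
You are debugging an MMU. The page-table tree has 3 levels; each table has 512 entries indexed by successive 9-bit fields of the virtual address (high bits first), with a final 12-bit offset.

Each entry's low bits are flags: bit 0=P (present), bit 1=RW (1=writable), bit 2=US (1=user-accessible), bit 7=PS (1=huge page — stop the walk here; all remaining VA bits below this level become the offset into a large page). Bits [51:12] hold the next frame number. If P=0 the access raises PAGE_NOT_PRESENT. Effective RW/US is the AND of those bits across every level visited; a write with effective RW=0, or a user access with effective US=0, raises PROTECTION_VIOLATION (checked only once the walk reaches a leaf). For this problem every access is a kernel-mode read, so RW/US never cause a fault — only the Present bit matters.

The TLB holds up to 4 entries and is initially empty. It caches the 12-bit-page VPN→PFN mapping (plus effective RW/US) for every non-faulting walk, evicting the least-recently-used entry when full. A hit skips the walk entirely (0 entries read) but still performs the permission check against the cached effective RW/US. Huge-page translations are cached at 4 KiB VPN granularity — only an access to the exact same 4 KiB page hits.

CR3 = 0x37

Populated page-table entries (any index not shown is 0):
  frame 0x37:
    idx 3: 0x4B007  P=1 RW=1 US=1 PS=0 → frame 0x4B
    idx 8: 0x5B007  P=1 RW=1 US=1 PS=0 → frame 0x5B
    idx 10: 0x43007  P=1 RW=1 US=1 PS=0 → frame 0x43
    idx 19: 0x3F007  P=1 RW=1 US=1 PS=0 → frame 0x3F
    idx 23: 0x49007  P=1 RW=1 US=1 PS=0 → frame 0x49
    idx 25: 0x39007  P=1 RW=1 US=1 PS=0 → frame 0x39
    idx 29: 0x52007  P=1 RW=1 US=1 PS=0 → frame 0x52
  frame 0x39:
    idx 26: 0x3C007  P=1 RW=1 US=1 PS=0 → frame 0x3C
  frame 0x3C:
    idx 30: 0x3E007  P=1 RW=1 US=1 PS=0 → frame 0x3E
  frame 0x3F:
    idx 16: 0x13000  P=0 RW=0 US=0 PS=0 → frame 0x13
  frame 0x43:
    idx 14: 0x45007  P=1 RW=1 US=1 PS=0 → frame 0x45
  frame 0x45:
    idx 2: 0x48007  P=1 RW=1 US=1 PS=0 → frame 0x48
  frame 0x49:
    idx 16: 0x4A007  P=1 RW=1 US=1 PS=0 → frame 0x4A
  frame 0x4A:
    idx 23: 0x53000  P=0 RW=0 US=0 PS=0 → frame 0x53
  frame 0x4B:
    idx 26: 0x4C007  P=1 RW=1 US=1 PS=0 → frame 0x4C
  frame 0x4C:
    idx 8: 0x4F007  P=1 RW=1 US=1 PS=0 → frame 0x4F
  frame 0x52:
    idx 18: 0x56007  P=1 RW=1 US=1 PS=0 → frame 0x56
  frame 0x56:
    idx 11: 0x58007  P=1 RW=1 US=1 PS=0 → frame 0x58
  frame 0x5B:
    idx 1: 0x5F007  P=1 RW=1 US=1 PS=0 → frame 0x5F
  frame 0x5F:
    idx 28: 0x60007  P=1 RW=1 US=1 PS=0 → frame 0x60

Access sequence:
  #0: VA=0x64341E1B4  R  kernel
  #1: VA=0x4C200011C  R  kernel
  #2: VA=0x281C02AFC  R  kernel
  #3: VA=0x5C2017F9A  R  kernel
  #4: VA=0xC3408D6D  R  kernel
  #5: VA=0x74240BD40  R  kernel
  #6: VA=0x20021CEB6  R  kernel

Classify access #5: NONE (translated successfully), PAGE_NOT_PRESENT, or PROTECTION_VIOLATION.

Trace:
#0 VA=0x64341E1B4 (r,kernel):
  L0 @0x37[25] → 0x39007  P=1,RW=1,US=1,PS=0
  L1 @0x39[26] → 0x3C007  P=1,RW=1,US=1,PS=0
  L2 @0x3C[30] → 0x3E007  P=1,RW=1,US=1,PS=0
  ⇒ phys 0x3E1B4  [3 reads]
#1 VA=0x4C200011C (r,kernel):
  L0 @0x37[19] → 0x3F007  P=1,RW=1,US=1,PS=0
  L1 @0x3F[16] → 0x13000  P=0,RW=0,US=0,PS=0
  → PAGE_NOT_PRESENT  (2 entries read)
#2 VA=0x281C02AFC (r,kernel):
  L0 @0x37[10] → 0x43007  P=1,RW=1,US=1,PS=0
  L1 @0x43[14] → 0x45007  P=1,RW=1,US=1,PS=0
  L2 @0x45[2] → 0x48007  P=1,RW=1,US=1,PS=0
  ⇒ phys 0x48AFC  [3 reads]
#3 VA=0x5C2017F9A (r,kernel):
  L0 @0x37[23] → 0x49007  P=1,RW=1,US=1,PS=0
  L1 @0x49[16] → 0x4A007  P=1,RW=1,US=1,PS=0
  L2 @0x4A[23] → 0x53000  P=0,RW=0,US=0,PS=0
  → PAGE_NOT_PRESENT  (3 entries read)
#4 VA=0xC3408D6D (r,kernel):
  L0 @0x37[3] → 0x4B007  P=1,RW=1,US=1,PS=0
  L1 @0x4B[26] → 0x4C007  P=1,RW=1,US=1,PS=0
  L2 @0x4C[8] → 0x4F007  P=1,RW=1,US=1,PS=0
  ⇒ phys 0x4FD6D  [3 reads]
#5 VA=0x74240BD40 (r,kernel):
  L0 @0x37[29] → 0x52007  P=1,RW=1,US=1,PS=0
  L1 @0x52[18] → 0x56007  P=1,RW=1,US=1,PS=0
  L2 @0x56[11] → 0x58007  P=1,RW=1,US=1,PS=0
  ⇒ phys 0x58D40  [3 reads]
#6 VA=0x20021CEB6 (r,kernel):
  L0 @0x37[8] → 0x5B007  P=1,RW=1,US=1,PS=0
  L1 @0x5B[1] → 0x5F007  P=1,RW=1,US=1,PS=0
  L2 @0x5F[28] → 0x60007  P=1,RW=1,US=1,PS=0
  ⇒ phys 0x60EB6  [3 reads]

Access #5 fault: NONE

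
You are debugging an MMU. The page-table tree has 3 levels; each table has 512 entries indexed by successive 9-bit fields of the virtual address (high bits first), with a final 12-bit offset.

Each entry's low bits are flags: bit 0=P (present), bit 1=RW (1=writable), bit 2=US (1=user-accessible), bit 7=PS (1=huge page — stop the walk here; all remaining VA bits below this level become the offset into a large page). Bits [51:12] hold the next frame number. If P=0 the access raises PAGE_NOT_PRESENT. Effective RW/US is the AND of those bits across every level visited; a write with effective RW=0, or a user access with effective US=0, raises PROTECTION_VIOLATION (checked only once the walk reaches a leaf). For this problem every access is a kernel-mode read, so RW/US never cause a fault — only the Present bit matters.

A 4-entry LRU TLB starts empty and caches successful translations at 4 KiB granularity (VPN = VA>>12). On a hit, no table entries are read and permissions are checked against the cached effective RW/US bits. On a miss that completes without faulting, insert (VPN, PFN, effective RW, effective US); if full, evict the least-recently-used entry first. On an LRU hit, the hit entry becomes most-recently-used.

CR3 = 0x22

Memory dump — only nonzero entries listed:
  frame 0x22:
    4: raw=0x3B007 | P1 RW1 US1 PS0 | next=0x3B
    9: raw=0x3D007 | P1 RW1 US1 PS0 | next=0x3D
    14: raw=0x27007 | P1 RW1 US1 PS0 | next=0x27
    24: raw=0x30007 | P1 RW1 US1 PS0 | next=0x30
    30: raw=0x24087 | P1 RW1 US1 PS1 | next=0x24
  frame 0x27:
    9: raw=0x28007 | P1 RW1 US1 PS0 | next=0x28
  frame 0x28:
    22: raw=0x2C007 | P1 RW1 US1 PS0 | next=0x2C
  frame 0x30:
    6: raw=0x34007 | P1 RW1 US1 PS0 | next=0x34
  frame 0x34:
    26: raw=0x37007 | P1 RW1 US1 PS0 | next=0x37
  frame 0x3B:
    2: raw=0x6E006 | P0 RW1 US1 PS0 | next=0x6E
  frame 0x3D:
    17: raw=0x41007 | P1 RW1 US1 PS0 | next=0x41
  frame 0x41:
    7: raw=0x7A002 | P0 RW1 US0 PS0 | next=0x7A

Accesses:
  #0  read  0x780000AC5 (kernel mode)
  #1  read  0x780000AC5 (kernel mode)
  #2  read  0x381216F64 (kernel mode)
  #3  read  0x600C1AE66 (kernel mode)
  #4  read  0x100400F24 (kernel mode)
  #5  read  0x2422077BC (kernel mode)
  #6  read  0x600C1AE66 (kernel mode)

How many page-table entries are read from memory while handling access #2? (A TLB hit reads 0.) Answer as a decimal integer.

Trace:
#0 VA=0x780000AC5 (r,kernel):
  L0 @0x22[30] → 0x24087  P=1,RW=1,US=1,PS=1
  ✓ 0x24AC5 (huge @L0)  — 1 lookups
#1 VA=0x780000AC5 (r,kernel):
  TLB hit vpn=0x780000 → PA=0x24AC5
#2 VA=0x381216F64 (r,kernel):
  L0 @0x22[14] → 0x27007  P=1,RW=1,US=1,PS=0
  L1 @0x27[9] → 0x28007  P=1,RW=1,US=1,PS=0
  L2 @0x28[22] → 0x2C007  P=1,RW=1,US=1,PS=0
  ✓ 0x2CF64  — 3 lookups
#3 VA=0x600C1AE66 (r,kernel):
  L0 @0x22[24] → 0x30007  P=1,RW=1,US=1,PS=0
  L1 @0x30[6] → 0x34007  P=1,RW=1,US=1,PS=0
  L2 @0x34[26] → 0x37007  P=1,RW=1,US=1,PS=0
  ✓ 0x37E66  — 3 lookups
#4 VA=0x100400F24 (r,kernel):
  L0 @0x22[4] → 0x3B007  P=1,RW=1,US=1,PS=0
  L1 @0x3B[2] → 0x6E006  P=0,RW=1,US=1,PS=0
  → PAGE_NOT_PRESENT  (2 entries read)
#5 VA=0x2422077BC (r,kernel):
  L0 @0x22[9] → 0x3D007  P=1,RW=1,US=1,PS=0
  L1 @0x3D[17] → 0x41007  P=1,RW=1,US=1,PS=0
  L2 @0x41[7] → 0x7A002  P=0,RW=1,US=0,PS=0
  → PAGE_NOT_PRESENT  (3 entries read)
#6 VA=0x600C1AE66 (r,kernel):
  TLB hit vpn=0x600C1A → PA=0x37E66

Entries read for #2: 3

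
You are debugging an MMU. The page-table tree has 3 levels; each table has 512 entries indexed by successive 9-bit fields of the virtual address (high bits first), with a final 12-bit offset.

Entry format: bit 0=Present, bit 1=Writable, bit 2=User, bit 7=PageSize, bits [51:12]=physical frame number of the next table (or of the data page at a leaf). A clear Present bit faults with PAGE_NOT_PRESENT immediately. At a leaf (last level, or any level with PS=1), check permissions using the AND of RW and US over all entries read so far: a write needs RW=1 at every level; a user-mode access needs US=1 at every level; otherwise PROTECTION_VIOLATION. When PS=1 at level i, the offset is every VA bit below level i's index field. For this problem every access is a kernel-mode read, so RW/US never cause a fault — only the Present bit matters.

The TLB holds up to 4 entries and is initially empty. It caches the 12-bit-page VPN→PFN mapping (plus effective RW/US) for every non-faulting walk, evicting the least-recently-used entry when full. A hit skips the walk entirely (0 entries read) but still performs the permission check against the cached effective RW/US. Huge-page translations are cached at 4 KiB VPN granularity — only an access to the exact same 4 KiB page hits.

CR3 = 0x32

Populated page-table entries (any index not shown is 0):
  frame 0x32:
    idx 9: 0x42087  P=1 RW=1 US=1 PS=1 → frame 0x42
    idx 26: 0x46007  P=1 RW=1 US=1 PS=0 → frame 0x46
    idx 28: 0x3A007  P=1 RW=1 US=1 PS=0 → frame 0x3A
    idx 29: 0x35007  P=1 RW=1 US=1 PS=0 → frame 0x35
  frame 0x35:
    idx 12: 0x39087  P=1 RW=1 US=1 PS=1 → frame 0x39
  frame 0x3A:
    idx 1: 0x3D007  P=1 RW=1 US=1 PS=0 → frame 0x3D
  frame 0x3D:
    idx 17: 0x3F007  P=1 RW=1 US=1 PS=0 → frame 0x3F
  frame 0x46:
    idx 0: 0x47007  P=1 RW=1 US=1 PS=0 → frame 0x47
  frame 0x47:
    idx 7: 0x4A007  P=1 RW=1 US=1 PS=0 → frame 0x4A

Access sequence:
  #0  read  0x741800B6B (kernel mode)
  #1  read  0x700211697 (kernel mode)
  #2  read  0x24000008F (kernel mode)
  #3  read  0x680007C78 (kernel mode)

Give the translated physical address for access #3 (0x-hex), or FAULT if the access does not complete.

Per-access translation:
#0 VA=0x741800B6B (r,kernel):
  [0] read 0x32 idx=29: raw=0x35007 flags P=1 W=1 U=1 S=0
  [1] read 0x35 idx=12: raw=0x39087 flags P=1 W=1 U=1 S=1
  ✓ 0x39B6B (huge @L1)  — 2 lookups
#1 VA=0x700211697 (r,kernel):
  [0] read 0x32 idx=28: raw=0x3A007 flags P=1 W=1 U=1 S=0
  [1] read 0x3A idx=1: raw=0x3D007 flags P=1 W=1 U=1 S=0
  [2] read 0x3D idx=17: raw=0x3F007 flags P=1 W=1 U=1 S=0
  ✓ 0x3F697  — 3 lookups
#2 VA=0x24000008F (r,kernel):
  [0] read 0x32 idx=9: raw=0x42087 flags P=1 W=1 U=1 S=1
  ✓ 0x4208F (huge @L0)  — 1 lookups
#3 VA=0x680007C78 (r,kernel):
  [0] read 0x32 idx=26: raw=0x46007 flags P=1 W=1 U=1 S=0
  [1] read 0x46 idx=0: raw=0x47007 flags P=1 W=1 U=1 S=0
  [2] read 0x47 idx=7: raw=0x4A007 flags P=1 W=1 U=1 S=0
  ✓ 0x4AC78  — 3 lookups

Access #3 PA: 0x4AC78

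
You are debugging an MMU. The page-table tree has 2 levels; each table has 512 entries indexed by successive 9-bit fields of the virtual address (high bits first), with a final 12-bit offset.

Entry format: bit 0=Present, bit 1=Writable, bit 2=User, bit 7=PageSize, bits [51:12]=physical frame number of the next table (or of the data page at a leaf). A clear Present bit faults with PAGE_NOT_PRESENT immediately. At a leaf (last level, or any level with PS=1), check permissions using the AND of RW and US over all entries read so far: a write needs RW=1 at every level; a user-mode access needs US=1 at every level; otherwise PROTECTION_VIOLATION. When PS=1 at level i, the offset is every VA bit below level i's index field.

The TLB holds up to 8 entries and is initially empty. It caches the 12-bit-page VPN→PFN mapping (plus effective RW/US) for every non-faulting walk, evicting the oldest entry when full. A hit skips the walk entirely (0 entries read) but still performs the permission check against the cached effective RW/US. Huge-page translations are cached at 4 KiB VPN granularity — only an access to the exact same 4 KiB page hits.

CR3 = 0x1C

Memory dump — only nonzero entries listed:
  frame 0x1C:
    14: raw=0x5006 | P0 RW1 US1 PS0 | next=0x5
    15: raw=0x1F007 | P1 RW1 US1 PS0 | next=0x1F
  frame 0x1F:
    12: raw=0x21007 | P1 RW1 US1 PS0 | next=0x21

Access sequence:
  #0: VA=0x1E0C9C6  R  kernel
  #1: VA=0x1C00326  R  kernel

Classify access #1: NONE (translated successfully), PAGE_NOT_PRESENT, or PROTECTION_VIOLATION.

Trace:
#0 VA=0x1E0C9C6 (r,kernel):
  lvl0: tbl 0x1C, slot 15 ⇒ 0x1F007 (P1/RW1/US1/PS0)
  lvl1: tbl 0x1F, slot 12 ⇒ 0x21007 (P1/RW1/US1/PS0)
  ⇒ phys 0x219C6  [2 reads]
#1 VA=0x1C00326 (r,kernel):
  lvl0: tbl 0x1C, slot 14 ⇒ 0x5006 (P0/RW1/US1/PS0)
  ⇒ fault: PAGE_NOT_PRESENT  — 1 lookups

Access #1 fault: PAGE_NOT_PRESENT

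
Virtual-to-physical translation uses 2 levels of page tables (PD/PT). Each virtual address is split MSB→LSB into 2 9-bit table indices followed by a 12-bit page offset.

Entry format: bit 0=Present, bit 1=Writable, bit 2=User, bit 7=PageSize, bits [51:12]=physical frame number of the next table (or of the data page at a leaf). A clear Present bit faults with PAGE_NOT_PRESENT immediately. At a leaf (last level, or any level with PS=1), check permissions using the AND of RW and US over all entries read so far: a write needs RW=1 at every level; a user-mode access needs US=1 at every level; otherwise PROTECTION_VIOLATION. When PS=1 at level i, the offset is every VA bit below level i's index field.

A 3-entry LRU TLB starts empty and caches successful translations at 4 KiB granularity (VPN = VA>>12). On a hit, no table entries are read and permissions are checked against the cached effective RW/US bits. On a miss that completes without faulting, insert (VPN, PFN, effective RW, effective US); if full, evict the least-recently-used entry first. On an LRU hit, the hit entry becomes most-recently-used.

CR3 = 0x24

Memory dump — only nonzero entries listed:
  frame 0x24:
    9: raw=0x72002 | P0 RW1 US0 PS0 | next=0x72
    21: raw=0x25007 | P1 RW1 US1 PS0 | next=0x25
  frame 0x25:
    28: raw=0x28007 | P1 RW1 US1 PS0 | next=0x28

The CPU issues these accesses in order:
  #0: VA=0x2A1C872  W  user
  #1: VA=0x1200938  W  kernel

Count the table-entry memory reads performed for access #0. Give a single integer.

Trace:
#0 VA=0x2A1C872 (w,user):
  L0: frame=0x24 idx=21 entry=0x25007 [P=1 RW=1 US=1 PS=0]
  L1: frame=0x25 idx=28 entry=0x28007 [P=1 RW=1 US=1 PS=0]
  ⇒ phys 0x28872  [2 reads]
#1 VA=0x1200938 (w,kernel):
  L0: frame=0x24 idx=9 entry=0x72002 [P=0 RW=1 US=0 PS=0]
  → PAGE_NOT_PRESENT  (1 entries read)

Entries read for #0: 2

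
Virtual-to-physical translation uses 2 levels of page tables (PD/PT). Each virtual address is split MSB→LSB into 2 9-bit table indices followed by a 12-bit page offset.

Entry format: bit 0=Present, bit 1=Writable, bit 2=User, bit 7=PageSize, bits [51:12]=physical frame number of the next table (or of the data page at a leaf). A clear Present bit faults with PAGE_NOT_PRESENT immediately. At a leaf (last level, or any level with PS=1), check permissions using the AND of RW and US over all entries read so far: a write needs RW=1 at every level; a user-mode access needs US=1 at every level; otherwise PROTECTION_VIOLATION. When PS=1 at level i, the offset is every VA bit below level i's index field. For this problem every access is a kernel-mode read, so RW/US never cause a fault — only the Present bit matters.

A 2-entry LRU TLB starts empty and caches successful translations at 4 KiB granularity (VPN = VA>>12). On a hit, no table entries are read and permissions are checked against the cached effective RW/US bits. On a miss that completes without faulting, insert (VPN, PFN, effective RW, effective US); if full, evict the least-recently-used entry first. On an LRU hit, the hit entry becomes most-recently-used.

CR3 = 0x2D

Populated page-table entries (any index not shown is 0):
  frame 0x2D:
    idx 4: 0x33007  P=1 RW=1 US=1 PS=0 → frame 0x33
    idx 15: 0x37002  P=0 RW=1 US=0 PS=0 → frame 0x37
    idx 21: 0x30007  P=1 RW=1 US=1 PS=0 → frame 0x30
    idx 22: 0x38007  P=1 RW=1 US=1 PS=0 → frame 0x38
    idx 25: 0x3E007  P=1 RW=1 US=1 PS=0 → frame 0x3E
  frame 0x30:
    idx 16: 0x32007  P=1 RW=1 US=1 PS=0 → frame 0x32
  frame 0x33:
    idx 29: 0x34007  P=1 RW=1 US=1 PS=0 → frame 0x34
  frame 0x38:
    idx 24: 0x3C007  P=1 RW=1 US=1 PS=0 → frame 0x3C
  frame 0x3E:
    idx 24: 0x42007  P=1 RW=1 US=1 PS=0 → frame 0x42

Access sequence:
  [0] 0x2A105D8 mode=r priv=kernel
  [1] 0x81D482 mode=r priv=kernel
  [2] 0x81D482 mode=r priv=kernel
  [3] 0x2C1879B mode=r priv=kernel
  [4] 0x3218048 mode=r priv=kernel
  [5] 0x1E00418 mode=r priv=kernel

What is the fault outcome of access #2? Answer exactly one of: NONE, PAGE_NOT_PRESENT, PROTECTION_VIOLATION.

Trace:
#0 VA=0x2A105D8 (r,kernel):
  lvl0: tbl 0x2D, slot 21 ⇒ 0x30007 (P1/RW1/US1/PS0)
  lvl1: tbl 0x30, slot 16 ⇒ 0x32007 (P1/RW1/US1/PS0)
  ⇒ phys 0x325D8  [2 reads]
#1 VA=0x81D482 (r,kernel):
  lvl0: tbl 0x2D, slot 4 ⇒ 0x33007 (P1/RW1/US1/PS0)
  lvl1: tbl 0x33, slot 29 ⇒ 0x34007 (P1/RW1/US1/PS0)
  ⇒ phys 0x34482  [2 reads]
#2 VA=0x81D482 (r,kernel):
  TLB hit vpn=0x81D → PA=0x34482
#3 VA=0x2C1879B (r,kernel):
  lvl0: tbl 0x2D, slot 22 ⇒ 0x38007 (P1/RW1/US1/PS0)
  lvl1: tbl 0x38, slot 24 ⇒ 0x3C007 (P1/RW1/US1/PS0)
  ⇒ phys 0x3C79B  [2 reads]
#4 VA=0x3218048 (r,kernel):
  lvl0: tbl 0x2D, slot 25 ⇒ 0x3E007 (P1/RW1/US1/PS0)
  lvl1: tbl 0x3E, slot 24 ⇒ 0x42007 (P1/RW1/US1/PS0)
  ⇒ phys 0x42048  [2 reads]
#5 VA=0x1E00418 (r,kernel):
  lvl0: tbl 0x2D, slot 15 ⇒ 0x37002 (P0/RW1/US0/PS0)
  ⇒ fault: PAGE_NOT_PRESENT  — 1 lookups

Access #2 fault: NONE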